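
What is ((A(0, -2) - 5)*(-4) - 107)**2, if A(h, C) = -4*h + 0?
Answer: 7569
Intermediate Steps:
A(h, C) = -4*h
((A(0, -2) - 5)*(-4) - 107)**2 = ((-4*0 - 5)*(-4) - 107)**2 = ((0 - 5)*(-4) - 107)**2 = (-5*(-4) - 107)**2 = (20 - 107)**2 = (-87)**2 = 7569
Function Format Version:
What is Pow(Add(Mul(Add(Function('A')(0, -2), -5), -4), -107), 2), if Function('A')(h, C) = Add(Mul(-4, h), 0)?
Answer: 7569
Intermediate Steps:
Function('A')(h, C) = Mul(-4, h)
Pow(Add(Mul(Add(Function('A')(0, -2), -5), -4), -107), 2) = Pow(Add(Mul(Add(Mul(-4, 0), -5), -4), -107), 2) = Pow(Add(Mul(Add(0, -5), -4), -107), 2) = Pow(Add(Mul(-5, -4), -107), 2) = Pow(Add(20, -107), 2) = Pow(-87, 2) = 7569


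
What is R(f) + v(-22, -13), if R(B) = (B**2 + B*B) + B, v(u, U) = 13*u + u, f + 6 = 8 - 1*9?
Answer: -217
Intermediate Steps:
f = -7 (f = -6 + (8 - 1*9) = -6 + (8 - 9) = -6 - 1 = -7)
v(u, U) = 14*u
R(B) = B + 2*B**2 (R(B) = (B**2 + B**2) + B = 2*B**2 + B = B + 2*B**2)
R(f) + v(-22, -13) = -7*(1 + 2*(-7)) + 14*(-22) = -7*(1 - 14) - 308 = -7*(-13) - 308 = 91 - 308 = -217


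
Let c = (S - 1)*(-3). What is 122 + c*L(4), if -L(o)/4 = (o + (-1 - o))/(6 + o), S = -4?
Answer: 128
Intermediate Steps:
c = 15 (c = (-4 - 1)*(-3) = -5*(-3) = 15)
L(o) = 4/(6 + o) (L(o) = -4*(o + (-1 - o))/(6 + o) = -(-4)/(6 + o) = 4/(6 + o))
122 + c*L(4) = 122 + 15*(4/(6 + 4)) = 122 + 15*(4/10) = 122 + 15*(4*(1/10)) = 122 + 15*(2/5) = 122 + 6 = 128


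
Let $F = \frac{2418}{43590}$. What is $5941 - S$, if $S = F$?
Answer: $\frac{43160962}{7265} \approx 5940.9$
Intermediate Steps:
$F = \frac{403}{7265}$ ($F = 2418 \cdot \frac{1}{43590} = \frac{403}{7265} \approx 0.055471$)
$S = \frac{403}{7265} \approx 0.055471$
$5941 - S = 5941 - \frac{403}{7265} = \frac{43160962}{7265}$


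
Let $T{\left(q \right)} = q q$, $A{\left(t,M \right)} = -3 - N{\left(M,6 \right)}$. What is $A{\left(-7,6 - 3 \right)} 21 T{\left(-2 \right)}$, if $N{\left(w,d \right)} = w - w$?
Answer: $-252$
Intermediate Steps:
$N{\left(w,d \right)} = 0$
$A{\left(t,M \right)} = -3$ ($A{\left(t,M \right)} = -3 - 0 = -3 + 0 = -3$)
$T{\left(q \right)} = q^{2}$
$A{\left(-7,6 - 3 \right)} 21 T{\left(-2 \right)} = \left(-3\right) 21 \left(-2\right)^{2} = \left(-63\right) 4 = -252$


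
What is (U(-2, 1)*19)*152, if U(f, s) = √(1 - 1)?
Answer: 0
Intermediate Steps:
U(f, s) = 0 (U(f, s) = √0 = 0)
(U(-2, 1)*19)*152 = (0*19)*152 = 0*152 = 0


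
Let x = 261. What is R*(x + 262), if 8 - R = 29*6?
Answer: -86818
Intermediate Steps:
R = -166 (R = 8 - 29*6 = 8 - 1*174 = 8 - 174 = -166)
R*(x + 262) = -166*(261 + 262) = -166*523 = -86818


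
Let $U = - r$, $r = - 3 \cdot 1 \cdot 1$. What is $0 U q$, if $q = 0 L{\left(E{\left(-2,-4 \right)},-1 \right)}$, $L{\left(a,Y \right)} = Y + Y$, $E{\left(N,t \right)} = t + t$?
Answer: $0$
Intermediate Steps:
$r = -3$ ($r = \left(-3\right) 1 = -3$)
$E{\left(N,t \right)} = 2 t$
$L{\left(a,Y \right)} = 2 Y$
$U = 3$ ($U = \left(-1\right) \left(-3\right) = 3$)
$q = 0$ ($q = 0 \cdot 2 \left(-1\right) = 0 \left(-2\right) = 0$)
$0 U q = 0 \cdot 3 \cdot 0 = 0 \cdot 0 = 0$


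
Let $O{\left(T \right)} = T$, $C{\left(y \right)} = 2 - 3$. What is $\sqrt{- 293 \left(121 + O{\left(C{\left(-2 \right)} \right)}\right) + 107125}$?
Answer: $\sqrt{71965} \approx 268.26$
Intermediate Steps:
$C{\left(y \right)} = -1$
$\sqrt{- 293 \left(121 + O{\left(C{\left(-2 \right)} \right)}\right) + 107125} = \sqrt{- 293 \left(121 - 1\right) + 107125} = \sqrt{\left(-293\right) 120 + 107125} = \sqrt{-35160 + 107125} = \sqrt{71965}$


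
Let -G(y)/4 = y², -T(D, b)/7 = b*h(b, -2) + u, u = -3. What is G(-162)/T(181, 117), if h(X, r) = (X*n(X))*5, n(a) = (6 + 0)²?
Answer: 34992/5749373 ≈ 0.0060862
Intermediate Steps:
n(a) = 36 (n(a) = 6² = 36)
h(X, r) = 180*X (h(X, r) = (X*36)*5 = (36*X)*5 = 180*X)
T(D, b) = 21 - 1260*b² (T(D, b) = -7*(b*(180*b) - 3) = -7*(180*b² - 3) = -7*(-3 + 180*b²) = 21 - 1260*b²)
G(y) = -4*y²
G(-162)/T(181, 117) = (-4*(-162)²)/(21 - 1260*117²) = (-4*26244)/(21 - 1260*13689) = -104976/(21 - 17248140) = -104976/(-17248119) = -104976*(-1/17248119) = 34992/5749373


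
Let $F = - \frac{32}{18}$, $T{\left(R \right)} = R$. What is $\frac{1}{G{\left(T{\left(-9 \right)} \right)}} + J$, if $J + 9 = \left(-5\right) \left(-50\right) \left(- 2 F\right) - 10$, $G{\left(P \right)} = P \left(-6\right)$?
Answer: $\frac{46975}{54} \approx 869.91$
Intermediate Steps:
$G{\left(P \right)} = - 6 P$
$F = - \frac{16}{9}$ ($F = \left(-32\right) \frac{1}{18} = - \frac{16}{9} \approx -1.7778$)
$J = \frac{7829}{9}$ ($J = -9 - \left(10 - \left(-5\right) \left(-50\right) \left(\left(-2\right) \left(- \frac{16}{9}\right)\right)\right) = -9 + \left(250 \cdot \frac{32}{9} - 10\right) = -9 + \left(\frac{8000}{9} - 10\right) = -9 + \frac{7910}{9} = \frac{7829}{9} \approx 869.89$)
$\frac{1}{G{\left(T{\left(-9 \right)} \right)}} + J = \frac{1}{\left(-6\right) \left(-9\right)} + \frac{7829}{9} = \frac{1}{54} + \frac{7829}{9} = \frac{46975}{54}$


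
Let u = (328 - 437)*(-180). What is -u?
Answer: -19620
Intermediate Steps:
u = 19620 (u = -109*(-180) = 19620)
-u = -1*19620 = -19620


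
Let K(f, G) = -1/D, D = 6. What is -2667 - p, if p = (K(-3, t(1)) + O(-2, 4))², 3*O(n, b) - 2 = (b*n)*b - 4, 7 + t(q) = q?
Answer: -11197/4 ≈ -2799.3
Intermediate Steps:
t(q) = -7 + q
O(n, b) = -⅔ + n*b²/3 (O(n, b) = ⅔ + ((b*n)*b - 4)/3 = ⅔ + (n*b² - 4)/3 = ⅔ + (-4 + n*b²)/3 = ⅔ + (-4/3 + n*b²/3) = -⅔ + n*b²/3)
K(f, G) = -⅙ (K(f, G) = -1/6 = -1*⅙ = -⅙)
p = 529/4 (p = (-⅙ + (-⅔ + (⅓)*(-2)*4²))² = (-⅙ + (-⅔ + (⅓)*(-2)*16))² = (-⅙ + (-⅔ - 32/3))² = (-⅙ - 34/3)² = (-23/2)² = 529/4 ≈ 132.25)
-2667 - p = -2667 - 1*529/4 = -2667 - 529/4 = -11197/4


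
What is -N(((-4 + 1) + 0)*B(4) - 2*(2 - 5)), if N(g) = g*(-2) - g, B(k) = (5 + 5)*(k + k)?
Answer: -702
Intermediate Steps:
B(k) = 20*k (B(k) = 10*(2*k) = 20*k)
N(g) = -3*g (N(g) = -2*g - g = -3*g)
-N(((-4 + 1) + 0)*B(4) - 2*(2 - 5)) = -(-3)*(((-4 + 1) + 0)*(20*4) - 2*(2 - 5)) = -(-3)*((-3 + 0)*80 - 2*(-3)) = -(-3)*(-3*80 + 6) = -(-3)*(-240 + 6) = -(-3)*(-234) = -1*702 = -702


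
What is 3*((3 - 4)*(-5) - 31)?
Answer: -78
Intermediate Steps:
3*((3 - 4)*(-5) - 31) = 3*(-1*(-5) - 31) = 3*(5 - 31) = 3*(-26) = -78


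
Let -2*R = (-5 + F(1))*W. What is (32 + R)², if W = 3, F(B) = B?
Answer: 1444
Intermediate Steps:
R = 6 (R = -(-5 + 1)*3/2 = -(-2)*3 = -½*(-12) = 6)
(32 + R)² = (32 + 6)² = 38² = 1444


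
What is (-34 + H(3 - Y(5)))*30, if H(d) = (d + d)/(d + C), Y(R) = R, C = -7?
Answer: -3020/3 ≈ -1006.7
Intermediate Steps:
H(d) = 2*d/(-7 + d) (H(d) = (d + d)/(d - 7) = (2*d)/(-7 + d) = 2*d/(-7 + d))
(-34 + H(3 - Y(5)))*30 = (-34 + 2*(3 - 1*5)/(-7 + (3 - 1*5)))*30 = (-34 + 2*(3 - 5)/(-7 + (3 - 5)))*30 = (-34 + 2*(-2)/(-7 - 2))*30 = (-34 + 2*(-2)/(-9))*30 = (-34 + 2*(-2)*(-⅑))*30 = (-34 + 4/9)*30 = -302/9*30 = -3020/3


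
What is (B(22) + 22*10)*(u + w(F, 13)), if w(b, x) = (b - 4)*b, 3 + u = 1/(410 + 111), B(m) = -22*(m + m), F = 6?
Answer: -3508120/521 ≈ -6733.4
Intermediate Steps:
B(m) = -44*m
u = -1562/521 (u = -3 + 1/(410 + 111) = -3 + 1/521 = -1562/521 ≈ -2.9981)
w(b, x) = b*(-4 + b) (w(b, x) = (-4 + b)*b = b*(-4 + b))
(B(22) + 22*10)*(u + w(F, 13)) = (-44*22 + 22*10)*(-1562/521 + 6*(-4 + 6)) = (-968 + 220)*(-1562/521 + 6*2) = -748*(-1562/521 + 12) = -748*4690/521 = -3508120/521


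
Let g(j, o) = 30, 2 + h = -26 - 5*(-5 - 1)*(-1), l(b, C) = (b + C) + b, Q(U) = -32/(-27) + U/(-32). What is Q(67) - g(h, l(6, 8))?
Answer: -26705/864 ≈ -30.909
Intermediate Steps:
Q(U) = 32/27 - U/32 (Q(U) = -32*(-1/27) + U*(-1/32) = 32/27 - U/32)
l(b, C) = C + 2*b (l(b, C) = (C + b) + b = C + 2*b)
h = -58 (h = -2 + (-26 - 5*(-5 - 1)*(-1)) = -2 + (-26 - 5*(-6)*(-1)) = -2 + (-26 + 30*(-1)) = -2 + (-26 - 30) = -2 - 56 = -58)
Q(67) - g(h, l(6, 8)) = (32/27 - 1/32*67) - 1*30 = (32/27 - 67/32) - 30 = -785/864 - 30 = -26705/864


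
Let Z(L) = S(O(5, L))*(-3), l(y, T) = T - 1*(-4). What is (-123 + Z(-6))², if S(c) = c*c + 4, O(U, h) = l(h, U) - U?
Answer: 33489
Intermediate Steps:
l(y, T) = 4 + T (l(y, T) = T + 4 = 4 + T)
O(U, h) = 4 (O(U, h) = (4 + U) - U = 4)
S(c) = 4 + c² (S(c) = c² + 4 = 4 + c²)
Z(L) = -60 (Z(L) = (4 + 4²)*(-3) = (4 + 16)*(-3) = 20*(-3) = -60)
(-123 + Z(-6))² = (-123 - 60)² = (-183)² = 33489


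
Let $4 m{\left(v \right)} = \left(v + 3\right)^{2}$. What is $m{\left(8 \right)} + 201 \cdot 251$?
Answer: $\frac{201925}{4} \approx 50481.0$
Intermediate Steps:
$m{\left(v \right)} = \frac{\left(3 + v\right)^{2}}{4}$ ($m{\left(v \right)} = \frac{\left(v + 3\right)^{2}}{4} = \frac{\left(3 + v\right)^{2}}{4}$)
$m{\left(8 \right)} + 201 \cdot 251 = \frac{\left(3 + 8\right)^{2}}{4} + 201 \cdot 251 = \frac{11^{2}}{4} + 50451 = \frac{1}{4} \cdot 121 + 50451 = \frac{121}{4} + 50451 = \frac{201925}{4}$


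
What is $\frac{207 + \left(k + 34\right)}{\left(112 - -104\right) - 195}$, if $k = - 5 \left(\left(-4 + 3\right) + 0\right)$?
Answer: $\frac{82}{7} \approx 11.714$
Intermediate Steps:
$k = 5$ ($k = - 5 \left(-1 + 0\right) = \left(-5\right) \left(-1\right) = 5$)
$\frac{207 + \left(k + 34\right)}{\left(112 - -104\right) - 195} = \frac{207 + \left(5 + 34\right)}{\left(112 - -104\right) - 195} = \frac{207 + 39}{\left(112 + 104\right) - 195} = \frac{246}{216 - 195} = \frac{246}{21} = 246 \cdot \frac{1}{21} = \frac{82}{7}$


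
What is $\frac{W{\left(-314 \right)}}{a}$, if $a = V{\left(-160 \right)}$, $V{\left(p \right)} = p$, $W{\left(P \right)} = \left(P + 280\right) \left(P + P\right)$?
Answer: $- \frac{2669}{20} \approx -133.45$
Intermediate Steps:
$W{\left(P \right)} = 2 P \left(280 + P\right)$ ($W{\left(P \right)} = \left(280 + P\right) 2 P = 2 P \left(280 + P\right)$)
$a = -160$
$\frac{W{\left(-314 \right)}}{a} = \frac{2 \left(-314\right) \left(280 - 314\right)}{-160} = 2 \left(-314\right) \left(-34\right) \left(- \frac{1}{160}\right) = 21352 \left(- \frac{1}{160}\right) = - \frac{2669}{20}$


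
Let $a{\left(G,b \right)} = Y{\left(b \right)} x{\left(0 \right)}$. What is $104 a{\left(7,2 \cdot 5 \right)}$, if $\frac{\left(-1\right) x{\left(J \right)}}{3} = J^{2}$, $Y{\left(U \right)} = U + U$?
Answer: $0$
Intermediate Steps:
$Y{\left(U \right)} = 2 U$
$x{\left(J \right)} = - 3 J^{2}$
$a{\left(G,b \right)} = 0$ ($a{\left(G,b \right)} = 2 b \left(- 3 \cdot 0^{2}\right) = 2 b \left(\left(-3\right) 0\right) = 2 b 0 = 0$)
$104 a{\left(7,2 \cdot 5 \right)} = 104 \cdot 0 = 0$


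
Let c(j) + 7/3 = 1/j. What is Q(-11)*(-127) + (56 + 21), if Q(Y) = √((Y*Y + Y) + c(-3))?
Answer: 77 - 127*√966/3 ≈ -1238.7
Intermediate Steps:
c(j) = -7/3 + 1/j
Q(Y) = √(-8/3 + Y + Y²) (Q(Y) = √((Y*Y + Y) + (-7/3 + 1/(-3))) = √((Y² + Y) + (-7/3 - ⅓)) = √((Y + Y²) - 8/3) = √(-8/3 + Y + Y²))
Q(-11)*(-127) + (56 + 21) = (√(-24 + 9*(-11) + 9*(-11)²)/3)*(-127) + (56 + 21) = (√(-24 - 99 + 9*121)/3)*(-127) + 77 = (√(-24 - 99 + 1089)/3)*(-127) + 77 = (√966/3)*(-127) + 77 = -127*√966/3 + 77 = 77 - 127*√966/3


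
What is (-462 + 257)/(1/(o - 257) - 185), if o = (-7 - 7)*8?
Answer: 75645/68266 ≈ 1.1081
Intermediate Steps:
o = -112 (o = -14*8 = -112)
(-462 + 257)/(1/(o - 257) - 185) = (-462 + 257)/(1/(-112 - 257) - 185) = -205/(1/(-369) - 185) = -205/(-1/369 - 185) = -205/(-68266/369) = -205*(-369/68266) = 75645/68266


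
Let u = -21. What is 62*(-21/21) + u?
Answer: -83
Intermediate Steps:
62*(-21/21) + u = 62*(-21/21) - 21 = 62*(-21*1/21) - 21 = 62*(-1) - 21 = -62 - 21 = -83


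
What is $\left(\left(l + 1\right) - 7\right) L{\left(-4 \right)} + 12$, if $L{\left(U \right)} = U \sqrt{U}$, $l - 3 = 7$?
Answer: $12 - 32 i \approx 12.0 - 32.0 i$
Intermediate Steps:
$l = 10$ ($l = 3 + 7 = 10$)
$L{\left(U \right)} = U^{\frac{3}{2}}$
$\left(\left(l + 1\right) - 7\right) L{\left(-4 \right)} + 12 = \left(\left(10 + 1\right) - 7\right) \left(-4\right)^{\frac{3}{2}} + 12 = \left(11 - 7\right) \left(- 8 i\right) + 12 = 4 \left(- 8 i\right) + 12 = - 32 i + 12 = 12 - 32 i$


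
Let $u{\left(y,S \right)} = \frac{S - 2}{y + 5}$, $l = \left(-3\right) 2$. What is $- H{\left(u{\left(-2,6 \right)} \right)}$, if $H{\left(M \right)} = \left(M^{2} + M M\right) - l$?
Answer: $- \frac{86}{9} \approx -9.5556$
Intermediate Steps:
$l = -6$
$u{\left(y,S \right)} = \frac{-2 + S}{5 + y}$
$H{\left(M \right)} = 6 + 2 M^{2}$ ($H{\left(M \right)} = \left(M^{2} + M M\right) - -6 = \left(M^{2} + M^{2}\right) + 6 = 2 M^{2} + 6 = 6 + 2 M^{2}$)
$- H{\left(u{\left(-2,6 \right)} \right)} = - (6 + 2 \left(\frac{-2 + 6}{5 - 2}\right)^{2}) = - (6 + 2 \left(\frac{1}{3} \cdot 4\right)^{2}) = - (6 + 2 \left(\frac{4}{3}\right)^{2}) = - (6 + 2 \cdot \frac{16}{9}) = - (6 + \frac{32}{9}) = \left(-1\right) \frac{86}{9} = - \frac{86}{9}$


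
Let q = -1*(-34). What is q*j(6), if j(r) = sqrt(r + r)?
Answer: 68*sqrt(3) ≈ 117.78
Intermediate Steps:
q = 34
j(r) = sqrt(2)*sqrt(r) (j(r) = sqrt(2*r) = sqrt(2)*sqrt(r))
q*j(6) = 34*(sqrt(2)*sqrt(6)) = 34*(2*sqrt(3)) = 68*sqrt(3)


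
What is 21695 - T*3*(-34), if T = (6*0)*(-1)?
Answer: 21695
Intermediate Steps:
T = 0 (T = 0*(-1) = 0)
21695 - T*3*(-34) = 21695 - 0*3*(-34) = 21695 - 0*(-34) = 21695 - 1*0 = 21695 + 0 = 21695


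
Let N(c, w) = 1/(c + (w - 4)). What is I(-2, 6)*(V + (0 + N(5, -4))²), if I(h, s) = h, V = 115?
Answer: -2072/9 ≈ -230.22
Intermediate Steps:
N(c, w) = 1/(-4 + c + w) (N(c, w) = 1/(c + (-4 + w)) = 1/(-4 + c + w))
I(-2, 6)*(V + (0 + N(5, -4))²) = -2*(115 + (0 + 1/(-4 + 5 - 4))²) = -2*(115 + (0 + 1/(-3))²) = -2*(115 + (0 - ⅓)²) = -2*(115 + (-⅓)²) = -2*(115 + ⅑) = -2*1036/9 = -2072/9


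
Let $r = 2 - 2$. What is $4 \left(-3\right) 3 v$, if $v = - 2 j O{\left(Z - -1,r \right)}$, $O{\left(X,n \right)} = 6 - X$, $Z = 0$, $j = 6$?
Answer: $2160$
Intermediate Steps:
$r = 0$ ($r = 2 - 2 = 0$)
$v = -60$ ($v = - 2 \cdot 6 \left(6 - \left(0 - -1\right)\right) = - 12 \left(6 - \left(0 + 1\right)\right) = - 12 \left(6 - 1\right) = - 12 \cdot 5 = \left(-1\right) 60 = -60$)
$4 \left(-3\right) 3 v = 4 \left(-3\right) 3 \left(-60\right) = \left(-12\right) 3 \left(-60\right) = \left(-36\right) \left(-60\right) = 2160$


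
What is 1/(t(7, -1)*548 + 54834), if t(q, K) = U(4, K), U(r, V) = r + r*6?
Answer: 1/70178 ≈ 1.4249e-5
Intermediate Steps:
U(r, V) = 7*r (U(r, V) = r + 6*r = 7*r)
t(q, K) = 28 (t(q, K) = 7*4 = 28)
1/(t(7, -1)*548 + 54834) = 1/(28*548 + 54834) = 1/(15344 + 54834) = 1/70178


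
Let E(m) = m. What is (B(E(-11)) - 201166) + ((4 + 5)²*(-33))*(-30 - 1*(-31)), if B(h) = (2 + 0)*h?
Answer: -203861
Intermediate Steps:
B(h) = 2*h
(B(E(-11)) - 201166) + ((4 + 5)²*(-33))*(-30 - 1*(-31)) = (2*(-11) - 201166) + ((4 + 5)²*(-33))*(-30 - 1*(-31)) = (-22 - 201166) + (9²*(-33))*(-30 + 31) = -201188 + (81*(-33))*1 = -201188 - 2673*1 = -201188 - 2673 = -203861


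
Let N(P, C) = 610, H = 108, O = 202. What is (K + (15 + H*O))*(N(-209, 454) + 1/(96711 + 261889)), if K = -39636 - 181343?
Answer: -10890707151787/89650 ≈ -1.2148e+8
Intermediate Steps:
K = -220979
(K + (15 + H*O))*(N(-209, 454) + 1/(96711 + 261889)) = (-220979 + (15 + 108*202))*(610 + 1/(96711 + 261889)) = (-220979 + (15 + 21816))*(610 + 1/358600) = (-220979 + 21831)*(610 + 1/358600) = -199148*218746001/358600 = -10890707151787/89650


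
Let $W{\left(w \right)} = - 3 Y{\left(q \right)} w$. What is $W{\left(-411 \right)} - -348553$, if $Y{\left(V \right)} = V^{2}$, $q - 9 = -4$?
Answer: $379378$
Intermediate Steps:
$q = 5$ ($q = 9 - 4 = 5$)
$W{\left(w \right)} = - 75 w$ ($W{\left(w \right)} = - 3 \cdot 5^{2} w = \left(-3\right) 25 w = - 75 w$)
$W{\left(-411 \right)} - -348553 = \left(-75\right) \left(-411\right) - -348553 = 30825 + 348553 = 379378$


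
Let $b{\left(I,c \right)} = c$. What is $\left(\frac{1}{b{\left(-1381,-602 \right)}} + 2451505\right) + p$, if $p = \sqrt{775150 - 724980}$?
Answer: $\frac{1475806009}{602} + \sqrt{50170} \approx 2.4517 \cdot 10^{6}$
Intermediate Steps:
$p = \sqrt{50170} \approx 223.99$
$\left(\frac{1}{b{\left(-1381,-602 \right)}} + 2451505\right) + p = \left(\frac{1}{-602} + 2451505\right) + \sqrt{50170} = \left(- \frac{1}{602} + 2451505\right) + \sqrt{50170} = \frac{1475806009}{602} + \sqrt{50170}$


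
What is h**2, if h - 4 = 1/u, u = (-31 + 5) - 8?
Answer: 18225/1156 ≈ 15.766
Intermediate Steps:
u = -34 (u = -26 - 8 = -34)
h = 135/34 (h = 4 + 1/(-34) = 4 - 1/34 = 135/34 ≈ 3.9706)
h**2 = (135/34)**2 = 18225/1156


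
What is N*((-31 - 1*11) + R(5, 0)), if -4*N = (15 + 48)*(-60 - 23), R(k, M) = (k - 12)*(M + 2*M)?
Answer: -109809/2 ≈ -54905.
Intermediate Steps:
R(k, M) = 3*M*(-12 + k) (R(k, M) = (-12 + k)*(3*M) = 3*M*(-12 + k))
N = 5229/4 (N = -(15 + 48)*(-60 - 23)/4 = -63*(-83)/4 = -1/4*(-5229) = 5229/4 ≈ 1307.3)
N*((-31 - 1*11) + R(5, 0)) = 5229*((-31 - 1*11) + 3*0*(-12 + 5))/4 = 5229*((-31 - 11) + 3*0*(-7))/4 = 5229*(-42 + 0)/4 = (5229/4)*(-42) = -109809/2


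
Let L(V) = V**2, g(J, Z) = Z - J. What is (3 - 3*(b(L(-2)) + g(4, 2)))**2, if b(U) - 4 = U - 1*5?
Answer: 0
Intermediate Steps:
b(U) = -1 + U (b(U) = 4 + (U - 1*5) = 4 + (U - 5) = 4 + (-5 + U) = -1 + U)
(3 - 3*(b(L(-2)) + g(4, 2)))**2 = (3 - 3*((-1 + (-2)**2) + (2 - 1*4)))**2 = (3 - 3*((-1 + 4) + (2 - 4)))**2 = (3 - 3*(3 - 2))**2 = (3 - 3*1)**2 = (3 - 3)**2 = 0**2 = 0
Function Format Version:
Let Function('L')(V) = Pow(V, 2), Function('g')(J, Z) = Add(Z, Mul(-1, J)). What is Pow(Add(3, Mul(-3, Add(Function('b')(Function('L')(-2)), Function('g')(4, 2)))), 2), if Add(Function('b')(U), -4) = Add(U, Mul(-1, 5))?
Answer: 0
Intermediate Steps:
Function('b')(U) = Add(-1, U) (Function('b')(U) = Add(4, Add(U, Mul(-1, 5))) = Add(4, Add(U, -5)) = Add(4, Add(-5, U)) = Add(-1, U))
Pow(Add(3, Mul(-3, Add(Function('b')(Function('L')(-2)), Function('g')(4, 2)))), 2) = Pow(Add(3, Mul(-3, Add(Add(-1, Pow(-2, 2)), Add(2, Mul(-1, 4))))), 2) = Pow(Add(3, Mul(-3, Add(Add(-1, 4), Add(2, -4)))), 2) = Pow(Add(3, Mul(-3, Add(3, -2))), 2) = Pow(Add(3, Mul(-3, 1)), 2) = Pow(Add(3, -3), 2) = Pow(0, 2) = 0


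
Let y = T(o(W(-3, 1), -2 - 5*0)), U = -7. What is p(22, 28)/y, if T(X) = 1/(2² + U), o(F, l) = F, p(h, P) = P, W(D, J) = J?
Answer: -84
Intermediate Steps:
T(X) = -⅓ (T(X) = 1/(2² - 7) = 1/(4 - 7) = 1/(-3) = -⅓)
y = -⅓ ≈ -0.33333
p(22, 28)/y = 28/(-⅓) = 28*(-3) = -84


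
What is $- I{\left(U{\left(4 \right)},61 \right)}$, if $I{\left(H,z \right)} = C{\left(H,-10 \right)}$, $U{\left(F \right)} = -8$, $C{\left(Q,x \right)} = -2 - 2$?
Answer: $4$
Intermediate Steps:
$C{\left(Q,x \right)} = -4$
$I{\left(H,z \right)} = -4$
$- I{\left(U{\left(4 \right)},61 \right)} = \left(-1\right) \left(-4\right) = 4$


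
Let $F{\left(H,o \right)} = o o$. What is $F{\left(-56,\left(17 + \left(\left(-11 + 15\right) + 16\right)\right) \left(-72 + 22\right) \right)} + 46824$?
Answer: $3469324$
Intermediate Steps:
$F{\left(H,o \right)} = o^{2}$
$F{\left(-56,\left(17 + \left(\left(-11 + 15\right) + 16\right)\right) \left(-72 + 22\right) \right)} + 46824 = \left(\left(17 + \left(\left(-11 + 15\right) + 16\right)\right) \left(-72 + 22\right)\right)^{2} + 46824 = \left(\left(17 + \left(4 + 16\right)\right) \left(-50\right)\right)^{2} + 46824 = \left(\left(17 + 20\right) \left(-50\right)\right)^{2} + 46824 = \left(37 \left(-50\right)\right)^{2} + 46824 = \left(-1850\right)^{2} + 46824 = 3422500 + 46824 = 3469324$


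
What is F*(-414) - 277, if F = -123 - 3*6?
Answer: 58097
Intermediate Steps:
F = -141 (F = -123 - 1*18 = -123 - 18 = -141)
F*(-414) - 277 = -141*(-414) - 277 = 58374 - 277 = 58097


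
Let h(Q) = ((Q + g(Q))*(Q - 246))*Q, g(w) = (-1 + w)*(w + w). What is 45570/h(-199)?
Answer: 434/66965291 ≈ 6.4810e-6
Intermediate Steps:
g(w) = 2*w*(-1 + w) (g(w) = (-1 + w)*(2*w) = 2*w*(-1 + w))
h(Q) = Q*(-246 + Q)*(Q + 2*Q*(-1 + Q)) (h(Q) = ((Q + 2*Q*(-1 + Q))*(Q - 246))*Q = ((Q + 2*Q*(-1 + Q))*(-246 + Q))*Q = ((-246 + Q)*(Q + 2*Q*(-1 + Q)))*Q = Q*(-246 + Q)*(Q + 2*Q*(-1 + Q)))
45570/h(-199) = 45570/(((-199)²*(246 - 493*(-199) + 2*(-199)²))) = 45570/((39601*(246 + 98107 + 2*39601))) = 45570/((39601*(246 + 98107 + 79202))) = 45570/((39601*177555)) = 45570/7031355555 = 45570*(1/7031355555) = 434/66965291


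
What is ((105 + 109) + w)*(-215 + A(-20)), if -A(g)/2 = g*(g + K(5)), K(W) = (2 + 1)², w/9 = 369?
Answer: -2315425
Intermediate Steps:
w = 3321 (w = 9*369 = 3321)
K(W) = 9 (K(W) = 3² = 9)
A(g) = -2*g*(9 + g) (A(g) = -2*g*(g + 9) = -2*g*(9 + g))
((105 + 109) + w)*(-215 + A(-20)) = ((105 + 109) + 3321)*(-215 - 2*(-20)*(9 - 20)) = (214 + 3321)*(-215 - 2*(-20)*(-11)) = 3535*(-215 - 440) = 3535*(-655) = -2315425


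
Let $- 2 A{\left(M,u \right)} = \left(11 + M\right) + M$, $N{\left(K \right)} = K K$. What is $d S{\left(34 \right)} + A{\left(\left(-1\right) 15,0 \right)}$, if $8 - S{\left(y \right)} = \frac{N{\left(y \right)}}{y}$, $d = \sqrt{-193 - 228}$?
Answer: $\frac{19}{2} - 26 i \sqrt{421} \approx 9.5 - 533.48 i$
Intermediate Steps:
$N{\left(K \right)} = K^{2}$
$d = i \sqrt{421}$ ($d = \sqrt{-421} = i \sqrt{421} \approx 20.518 i$)
$S{\left(y \right)} = 8 - y$ ($S{\left(y \right)} = 8 - \frac{y^{2}}{y} = 8 - y$)
$A{\left(M,u \right)} = - \frac{11}{2} - M$ ($A{\left(M,u \right)} = - \frac{\left(11 + M\right) + M}{2} = - \frac{11 + 2 M}{2} = - \frac{11}{2} - M$)
$d S{\left(34 \right)} + A{\left(\left(-1\right) 15,0 \right)} = i \sqrt{421} \left(8 - 34\right) - \left(\frac{11}{2} - 15\right) = i \sqrt{421} \left(8 - 34\right) - - \frac{19}{2} = i \sqrt{421} \left(-26\right) + \left(- \frac{11}{2} + 15\right) = - 26 i \sqrt{421} + \frac{19}{2} = \frac{19}{2} - 26 i \sqrt{421}$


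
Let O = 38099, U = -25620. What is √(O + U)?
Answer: √12479 ≈ 111.71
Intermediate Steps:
√(O + U) = √(38099 - 25620) = √12479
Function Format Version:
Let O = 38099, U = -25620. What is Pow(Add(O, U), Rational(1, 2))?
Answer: Pow(12479, Rational(1, 2)) ≈ 111.71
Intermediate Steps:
Pow(Add(O, U), Rational(1, 2)) = Pow(Add(38099, -25620), Rational(1, 2)) = Pow(12479, Rational(1, 2))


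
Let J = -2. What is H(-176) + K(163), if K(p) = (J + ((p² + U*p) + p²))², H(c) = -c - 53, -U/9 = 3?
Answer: 2375100348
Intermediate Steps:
U = -27 (U = -9*3 = -27)
H(c) = -53 - c
K(p) = (-2 - 27*p + 2*p²)² (K(p) = (-2 + ((p² - 27*p) + p²))² = (-2 + (-27*p + 2*p²))² = (-2 - 27*p + 2*p²)²)
H(-176) + K(163) = (-53 - 1*(-176)) + (2 - 2*163² + 27*163)² = (-53 + 176) + (2 - 2*26569 + 4401)² = 123 + (2 - 53138 + 4401)² = 123 + (-48735)² = 123 + 2375100225 = 2375100348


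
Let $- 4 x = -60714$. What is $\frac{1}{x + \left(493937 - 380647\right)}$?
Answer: $\frac{2}{256937} \approx 7.784 \cdot 10^{-6}$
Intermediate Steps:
$x = \frac{30357}{2}$ ($x = \left(- \frac{1}{4}\right) \left(-60714\right) = \frac{30357}{2} \approx 15179.0$)
$\frac{1}{x + \left(493937 - 380647\right)} = \frac{1}{\frac{30357}{2} + \left(493937 - 380647\right)} = \frac{1}{\frac{30357}{2} + 113290} = \frac{1}{\frac{256937}{2}} = \frac{2}{256937}$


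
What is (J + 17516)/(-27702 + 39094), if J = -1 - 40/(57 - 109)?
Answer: 227705/148096 ≈ 1.5375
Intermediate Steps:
J = -3/13 (J = -1 - 40/(-52) = -1 - 40*(-1/52) = -1 + 10/13 = -3/13 ≈ -0.23077)
(J + 17516)/(-27702 + 39094) = (-3/13 + 17516)/(-27702 + 39094) = (227705/13)/11392 = (227705/13)*(1/11392) = 227705/148096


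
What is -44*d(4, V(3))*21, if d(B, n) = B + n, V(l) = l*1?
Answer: -6468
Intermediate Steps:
V(l) = l
-44*d(4, V(3))*21 = -44*(4 + 3)*21 = -44*7*21 = -308*21 = -6468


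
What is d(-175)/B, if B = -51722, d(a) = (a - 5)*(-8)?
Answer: -720/25861 ≈ -0.027841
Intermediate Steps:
d(a) = 40 - 8*a (d(a) = (-5 + a)*(-8) = 40 - 8*a)
d(-175)/B = (40 - 8*(-175))/(-51722) = (40 + 1400)*(-1/51722) = 1440*(-1/51722) = -720/25861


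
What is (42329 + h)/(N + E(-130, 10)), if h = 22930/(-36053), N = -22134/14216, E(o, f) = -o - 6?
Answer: 10847266515756/31377827225 ≈ 345.70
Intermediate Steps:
E(o, f) = -6 - o
N = -11067/7108 (N = -22134*1/14216 = -11067/7108 ≈ -1.5570)
h = -22930/36053 (h = 22930*(-1/36053) = -22930/36053 ≈ -0.63601)
(42329 + h)/(N + E(-130, 10)) = (42329 - 22930/36053)/(-11067/7108 + (-6 - 1*(-130))) = 1526064507/(36053*(-11067/7108 + (-6 + 130))) = 1526064507/(36053*(-11067/7108 + 124)) = 1526064507/(36053*(870325/7108)) = (1526064507/36053)*(7108/870325) = 10847266515756/31377827225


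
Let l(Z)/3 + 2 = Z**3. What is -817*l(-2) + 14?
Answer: 24524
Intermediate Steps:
l(Z) = -6 + 3*Z**3
-817*l(-2) + 14 = -817*(-6 + 3*(-2)**3) + 14 = -817*(-6 + 3*(-8)) + 14 = -817*(-6 - 24) + 14 = -817*(-30) + 14 = 24510 + 14 = 24524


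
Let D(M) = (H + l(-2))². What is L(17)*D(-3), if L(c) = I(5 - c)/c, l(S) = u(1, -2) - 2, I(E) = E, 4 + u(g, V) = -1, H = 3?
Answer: -192/17 ≈ -11.294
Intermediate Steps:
u(g, V) = -5 (u(g, V) = -4 - 1 = -5)
l(S) = -7 (l(S) = -5 - 2 = -7)
D(M) = 16 (D(M) = (3 - 7)² = (-4)² = 16)
L(c) = (5 - c)/c
L(17)*D(-3) = ((5 - 1*17)/17)*16 = ((5 - 17)/17)*16 = ((1/17)*(-12))*16 = -12/17*16 = -192/17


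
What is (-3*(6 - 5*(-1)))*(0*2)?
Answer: 0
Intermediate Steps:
(-3*(6 - 5*(-1)))*(0*2) = -3*(6 + 5)*0 = -3*11*0 = -33*0 = 0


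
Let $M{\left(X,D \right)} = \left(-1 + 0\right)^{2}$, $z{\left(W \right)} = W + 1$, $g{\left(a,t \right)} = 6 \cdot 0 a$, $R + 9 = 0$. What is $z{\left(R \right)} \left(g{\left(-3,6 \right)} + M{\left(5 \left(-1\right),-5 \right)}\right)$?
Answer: $-8$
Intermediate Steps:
$R = -9$ ($R = -9 + 0 = -9$)
$g{\left(a,t \right)} = 0$ ($g{\left(a,t \right)} = 0 a = 0$)
$z{\left(W \right)} = 1 + W$
$M{\left(X,D \right)} = 1$ ($M{\left(X,D \right)} = \left(-1\right)^{2} = 1$)
$z{\left(R \right)} \left(g{\left(-3,6 \right)} + M{\left(5 \left(-1\right),-5 \right)}\right) = \left(1 - 9\right) \left(0 + 1\right) = \left(-8\right) 1 = -8$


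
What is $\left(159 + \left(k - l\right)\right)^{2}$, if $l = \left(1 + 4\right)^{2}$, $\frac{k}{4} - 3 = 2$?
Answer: $23716$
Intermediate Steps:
$k = 20$ ($k = 12 + 4 \cdot 2 = 12 + 8 = 20$)
$l = 25$ ($l = 5^{2} = 25$)
$\left(159 + \left(k - l\right)\right)^{2} = \left(159 + \left(20 - 25\right)\right)^{2} = \left(159 - 5\right)^{2} = 154^{2} = 23716$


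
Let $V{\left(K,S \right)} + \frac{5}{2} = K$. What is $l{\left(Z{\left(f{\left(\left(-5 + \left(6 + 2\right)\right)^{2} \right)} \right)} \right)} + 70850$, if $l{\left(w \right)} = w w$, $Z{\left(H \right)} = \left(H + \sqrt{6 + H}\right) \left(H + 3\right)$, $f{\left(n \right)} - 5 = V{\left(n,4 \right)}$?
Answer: $\frac{1637359}{16} + \frac{19343 \sqrt{70}}{8} \approx 1.2256 \cdot 10^{5}$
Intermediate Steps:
$V{\left(K,S \right)} = - \frac{5}{2} + K$
$f{\left(n \right)} = \frac{5}{2} + n$ ($f{\left(n \right)} = 5 + \left(- \frac{5}{2} + n\right) = \frac{5}{2} + n$)
$Z{\left(H \right)} = \left(3 + H\right) \left(H + \sqrt{6 + H}\right)$ ($Z{\left(H \right)} = \left(H + \sqrt{6 + H}\right) \left(3 + H\right) = \left(3 + H\right) \left(H + \sqrt{6 + H}\right)$)
$l{\left(w \right)} = w^{2}$
$l{\left(Z{\left(f{\left(\left(-5 + \left(6 + 2\right)\right)^{2} \right)} \right)} \right)} + 70850 = \left(\left(\frac{5}{2} + \left(-5 + \left(6 + 2\right)\right)^{2}\right)^{2} + 3 \left(\frac{5}{2} + \left(-5 + \left(6 + 2\right)\right)^{2}\right) + 3 \sqrt{6 + \left(\frac{5}{2} + \left(-5 + \left(6 + 2\right)\right)^{2}\right)} + \left(\frac{5}{2} + \left(-5 + \left(6 + 2\right)\right)^{2}\right) \sqrt{6 + \left(\frac{5}{2} + \left(-5 + \left(6 + 2\right)\right)^{2}\right)}\right)^{2} + 70850 = \left(\left(\frac{5}{2} + \left(-5 + 8\right)^{2}\right)^{2} + 3 \left(\frac{5}{2} + \left(-5 + 8\right)^{2}\right) + 3 \sqrt{6 + \left(\frac{5}{2} + \left(-5 + 8\right)^{2}\right)} + \left(\frac{5}{2} + \left(-5 + 8\right)^{2}\right) \sqrt{6 + \left(\frac{5}{2} + \left(-5 + 8\right)^{2}\right)}\right)^{2} + 70850 = \left(\left(\frac{5}{2} + 3^{2}\right)^{2} + 3 \left(\frac{5}{2} + 3^{2}\right) + 3 \sqrt{6 + \left(\frac{5}{2} + 3^{2}\right)} + \left(\frac{5}{2} + 3^{2}\right) \sqrt{6 + \left(\frac{5}{2} + 3^{2}\right)}\right)^{2} + 70850 = \left(\left(\frac{5}{2} + 9\right)^{2} + 3 \left(\frac{5}{2} + 9\right) + 3 \sqrt{6 + \left(\frac{5}{2} + 9\right)} + \left(\frac{5}{2} + 9\right) \sqrt{6 + \left(\frac{5}{2} + 9\right)}\right)^{2} + 70850 = \left(\left(\frac{23}{2}\right)^{2} + 3 \cdot \frac{23}{2} + 3 \sqrt{6 + \frac{23}{2}} + \frac{23 \sqrt{6 + \frac{23}{2}}}{2}\right)^{2} + 70850 = \left(\frac{529}{4} + \frac{69}{2} + 3 \sqrt{\frac{35}{2}} + \frac{23 \sqrt{\frac{35}{2}}}{2}\right)^{2} + 70850 = \left(\frac{529}{4} + \frac{69}{2} + 3 \frac{\sqrt{70}}{2} + \frac{23 \frac{\sqrt{70}}{2}}{2}\right)^{2} + 70850 = \left(\frac{529}{4} + \frac{69}{2} + \frac{3 \sqrt{70}}{2} + \frac{23 \sqrt{70}}{4}\right)^{2} + 70850 = \left(\frac{667}{4} + \frac{29 \sqrt{70}}{4}\right)^{2} + 70850 = 70850 + \left(\frac{667}{4} + \frac{29 \sqrt{70}}{4}\right)^{2}$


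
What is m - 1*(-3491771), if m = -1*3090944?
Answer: 400827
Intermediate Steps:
m = -3090944
m - 1*(-3491771) = -3090944 - 1*(-3491771) = -3090944 + 3491771 = 400827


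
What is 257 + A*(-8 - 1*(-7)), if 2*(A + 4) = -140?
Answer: 331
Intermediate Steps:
A = -74 (A = -4 + (½)*(-140) = -4 - 70 = -74)
257 + A*(-8 - 1*(-7)) = 257 - 74*(-8 - 1*(-7)) = 257 - 74*(-8 + 7) = 257 - 74*(-1) = 257 + 74 = 331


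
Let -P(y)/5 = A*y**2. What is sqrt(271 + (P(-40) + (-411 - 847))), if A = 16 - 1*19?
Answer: 3*sqrt(2557) ≈ 151.70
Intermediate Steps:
A = -3 (A = 16 - 19 = -3)
P(y) = 15*y**2 (P(y) = -(-15)*y**2 = 15*y**2)
sqrt(271 + (P(-40) + (-411 - 847))) = sqrt(271 + (15*(-40)**2 + (-411 - 847))) = sqrt(271 + (15*1600 - 1258)) = sqrt(271 + (24000 - 1258)) = sqrt(271 + 22742) = sqrt(23013) = 3*sqrt(2557)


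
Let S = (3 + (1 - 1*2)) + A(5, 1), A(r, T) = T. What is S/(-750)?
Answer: -1/250 ≈ -0.0040000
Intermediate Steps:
S = 3 (S = (3 + (1 - 1*2)) + 1 = (3 + (1 - 2)) + 1 = (3 - 1) + 1 = 2 + 1 = 3)
S/(-750) = 3/(-750) = 3*(-1/750) = -1/250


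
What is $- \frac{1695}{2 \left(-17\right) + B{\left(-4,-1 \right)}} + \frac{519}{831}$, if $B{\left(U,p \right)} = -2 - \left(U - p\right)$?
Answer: $\frac{158408}{3047} \approx 51.988$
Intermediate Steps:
$B{\left(U,p \right)} = -2 + p - U$ ($B{\left(U,p \right)} = -2 - \left(U - p\right) = -2 + p - U$)
$- \frac{1695}{2 \left(-17\right) + B{\left(-4,-1 \right)}} + \frac{519}{831} = - \frac{1695}{2 \left(-17\right) - -1} + \frac{519}{831} = - \frac{1695}{-34 - -1} + 519 \cdot \frac{1}{831} = - \frac{1695}{-34 + 1} + \frac{173}{277} = - \frac{1695}{-33} + \frac{173}{277} = \left(-1695\right) \left(- \frac{1}{33}\right) + \frac{173}{277} = \frac{565}{11} + \frac{173}{277} = \frac{158408}{3047}$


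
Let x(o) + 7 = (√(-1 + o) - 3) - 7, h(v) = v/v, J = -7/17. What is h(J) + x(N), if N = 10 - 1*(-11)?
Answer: -16 + 2*√5 ≈ -11.528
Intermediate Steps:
N = 21 (N = 10 + 11 = 21)
J = -7/17 (J = -7*1/17 = -7/17 ≈ -0.41176)
h(v) = 1
x(o) = -17 + √(-1 + o) (x(o) = -7 + ((√(-1 + o) - 3) - 7) = -7 + ((-3 + √(-1 + o)) - 7) = -7 + (-10 + √(-1 + o)) = -17 + √(-1 + o))
h(J) + x(N) = 1 + (-17 + √(-1 + 21)) = 1 + (-17 + √20) = 1 + (-17 + 2*√5) = -16 + 2*√5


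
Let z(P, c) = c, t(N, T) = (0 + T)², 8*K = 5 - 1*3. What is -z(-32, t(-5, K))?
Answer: -1/16 ≈ -0.062500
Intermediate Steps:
K = ¼ (K = (5 - 1*3)/8 = (5 - 3)/8 = (⅛)*2 = ¼ ≈ 0.25000)
t(N, T) = T²
-z(-32, t(-5, K)) = -(¼)² = -1*1/16 = -1/16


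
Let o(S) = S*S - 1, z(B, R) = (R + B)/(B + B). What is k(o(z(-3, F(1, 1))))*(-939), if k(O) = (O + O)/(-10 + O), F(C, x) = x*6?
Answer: -5634/43 ≈ -131.02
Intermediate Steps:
F(C, x) = 6*x
z(B, R) = (B + R)/(2*B) (z(B, R) = (B + R)/((2*B)) = (B + R)*(1/(2*B)) = (B + R)/(2*B))
o(S) = -1 + S**2 (o(S) = S**2 - 1 = -1 + S**2)
k(O) = 2*O/(-10 + O) (k(O) = (2*O)/(-10 + O) = 2*O/(-10 + O))
k(o(z(-3, F(1, 1))))*(-939) = (2*(-1 + ((1/2)*(-3 + 6*1)/(-3))**2)/(-10 + (-1 + ((1/2)*(-3 + 6*1)/(-3))**2)))*(-939) = (2*(-1 + ((1/2)*(-1/3)*(-3 + 6))**2)/(-10 + (-1 + ((1/2)*(-1/3)*(-3 + 6))**2)))*(-939) = (2*(-1 + ((1/2)*(-1/3)*3)**2)/(-10 + (-1 + ((1/2)*(-1/3)*3)**2)))*(-939) = (2*(-1 + (-1/2)**2)/(-10 + (-1 + (-1/2)**2)))*(-939) = (2*(-1 + 1/4)/(-10 + (-1 + 1/4)))*(-939) = (2*(-3/4)/(-10 - 3/4))*(-939) = (2*(-3/4)/(-43/4))*(-939) = (2*(-3/4)*(-4/43))*(-939) = (6/43)*(-939) = -5634/43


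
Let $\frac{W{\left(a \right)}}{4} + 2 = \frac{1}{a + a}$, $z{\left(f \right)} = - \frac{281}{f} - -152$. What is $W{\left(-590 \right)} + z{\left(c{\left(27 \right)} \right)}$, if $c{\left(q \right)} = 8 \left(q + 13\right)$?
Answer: $\frac{2702077}{18880} \approx 143.12$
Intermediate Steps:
$c{\left(q \right)} = 104 + 8 q$ ($c{\left(q \right)} = 8 \left(13 + q\right) = 104 + 8 q$)
$z{\left(f \right)} = 152 - \frac{281}{f}$ ($z{\left(f \right)} = - \frac{281}{f} + 152 = 152 - \frac{281}{f}$)
$W{\left(a \right)} = -8 + \frac{2}{a}$ ($W{\left(a \right)} = -8 + \frac{4}{a + a} = -8 + \frac{4}{2 a} = -8 + 4 \frac{1}{2 a} = -8 + \frac{2}{a}$)
$W{\left(-590 \right)} + z{\left(c{\left(27 \right)} \right)} = \left(-8 + \frac{2}{-590}\right) + \left(152 - \frac{281}{104 + 8 \cdot 27}\right) = \left(-8 + 2 \left(- \frac{1}{590}\right)\right) + \left(152 - \frac{281}{104 + 216}\right) = \left(-8 - \frac{1}{295}\right) + \left(152 - \frac{281}{320}\right) = - \frac{2361}{295} + \left(152 - \frac{281}{320}\right) = - \frac{2361}{295} + \frac{48359}{320} = \frac{2702077}{18880}$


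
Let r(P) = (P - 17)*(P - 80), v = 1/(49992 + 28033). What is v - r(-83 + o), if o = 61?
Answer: -310383449/78025 ≈ -3978.0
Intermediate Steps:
v = 1/78025 ≈ 1.2816e-5
r(P) = (-80 + P)*(-17 + P) (r(P) = (-17 + P)*(-80 + P) = (-80 + P)*(-17 + P))
v - r(-83 + o) = 1/78025 - (1360 + (-83 + 61)² - 97*(-83 + 61)) = 1/78025 - (1360 + (-22)² - 97*(-22)) = 1/78025 - (1360 + 484 + 2134) = 1/78025 - 1*3978 = 1/78025 - 3978 = -310383449/78025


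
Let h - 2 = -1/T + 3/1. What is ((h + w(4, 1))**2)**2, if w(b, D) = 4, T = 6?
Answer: 7890481/1296 ≈ 6088.3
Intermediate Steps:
h = 29/6 (h = 2 + (-1/6 + 3/1) = 2 + (-1*1/6 + 3*1) = 2 + (-1/6 + 3) = 2 + 17/6 = 29/6 ≈ 4.8333)
((h + w(4, 1))**2)**2 = ((29/6 + 4)**2)**2 = ((53/6)**2)**2 = (2809/36)**2 = 7890481/1296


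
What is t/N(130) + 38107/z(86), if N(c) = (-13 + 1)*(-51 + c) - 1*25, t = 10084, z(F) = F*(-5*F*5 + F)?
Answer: -1827028447/172711392 ≈ -10.579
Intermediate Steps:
z(F) = -24*F**2 (z(F) = F*(-25*F + F) = F*(-24*F) = -24*F**2)
N(c) = 587 - 12*c (N(c) = -12*(-51 + c) - 25 = (612 - 12*c) - 25 = 587 - 12*c)
t/N(130) + 38107/z(86) = 10084/(587 - 12*130) + 38107/((-24*86**2)) = 10084/(587 - 1560) + 38107/((-24*7396)) = 10084/(-973) + 38107/(-177504) = 10084*(-1/973) + 38107*(-1/177504) = -10084/973 - 38107/177504 = -1827028447/172711392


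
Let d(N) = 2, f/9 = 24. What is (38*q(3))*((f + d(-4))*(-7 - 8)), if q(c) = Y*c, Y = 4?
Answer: -1491120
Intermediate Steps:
f = 216 (f = 9*24 = 216)
q(c) = 4*c
(38*q(3))*((f + d(-4))*(-7 - 8)) = (38*(4*3))*((216 + 2)*(-7 - 8)) = (38*12)*(218*(-15)) = 456*(-3270) = -1491120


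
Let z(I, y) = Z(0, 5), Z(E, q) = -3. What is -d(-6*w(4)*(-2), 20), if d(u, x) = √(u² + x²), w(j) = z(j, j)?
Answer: -4*√106 ≈ -41.182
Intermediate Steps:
z(I, y) = -3
w(j) = -3
-d(-6*w(4)*(-2), 20) = -√((-6*(-3)*(-2))² + 20²) = -√((18*(-2))² + 400) = -√((-36)² + 400) = -√(1296 + 400) = -√1696 = -4*√106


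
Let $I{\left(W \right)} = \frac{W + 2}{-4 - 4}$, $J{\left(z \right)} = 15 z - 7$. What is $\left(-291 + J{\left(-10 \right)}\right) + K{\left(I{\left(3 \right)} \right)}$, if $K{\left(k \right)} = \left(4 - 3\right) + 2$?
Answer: $-445$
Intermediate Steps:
$J{\left(z \right)} = -7 + 15 z$
$I{\left(W \right)} = - \frac{1}{4} - \frac{W}{8}$ ($I{\left(W \right)} = \frac{2 + W}{-8} = \left(2 + W\right) \left(- \frac{1}{8}\right) = - \frac{1}{4} - \frac{W}{8}$)
$K{\left(k \right)} = 3$ ($K{\left(k \right)} = 1 + 2 = 3$)
$\left(-291 + J{\left(-10 \right)}\right) + K{\left(I{\left(3 \right)} \right)} = \left(-291 + \left(-7 + 15 \left(-10\right)\right)\right) + 3 = \left(-291 - 157\right) + 3 = -448 + 3 = -445$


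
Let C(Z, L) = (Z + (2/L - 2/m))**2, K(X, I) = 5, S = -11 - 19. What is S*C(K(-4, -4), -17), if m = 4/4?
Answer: -72030/289 ≈ -249.24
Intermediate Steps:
S = -30
m = 1 (m = 4*(1/4) = 1)
C(Z, L) = (-2 + Z + 2/L)**2 (C(Z, L) = (Z + (2/L - 2/1))**2 = (Z + (2/L - 2*1))**2 = (Z + (2/L - 2))**2 = (Z + (-2 + 2/L))**2 = (-2 + Z + 2/L)**2)
S*C(K(-4, -4), -17) = -30*(2 - 2*(-17) - 17*5)**2/(-17)**2 = -30*(2 + 34 - 85)**2/289 = -30*(-49)**2/289 = -30*2401/289 = -72030/289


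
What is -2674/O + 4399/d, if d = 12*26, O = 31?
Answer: -697919/9672 ≈ -72.159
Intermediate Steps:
d = 312
-2674/O + 4399/d = -2674/31 + 4399/312 = -697919/9672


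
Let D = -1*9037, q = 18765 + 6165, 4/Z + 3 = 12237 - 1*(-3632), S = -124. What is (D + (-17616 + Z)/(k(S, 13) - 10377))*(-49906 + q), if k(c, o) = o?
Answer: 4638422909615992/20554403 ≈ 2.2567e+8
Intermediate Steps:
Z = 2/7933 (Z = 4/(-3 + (12237 - 1*(-3632))) = 4/(-3 + (12237 + 3632)) = 4/(-3 + 15869) = 4/15866 = 4*(1/15866) = 2/7933 ≈ 0.00025211)
q = 24930
D = -9037
(D + (-17616 + Z)/(k(S, 13) - 10377))*(-49906 + q) = (-9037 + (-17616 + 2/7933)/(13 - 10377))*(-49906 + 24930) = (-9037 - 139747726/7933/(-10364))*(-24976) = (-9037 - 139747726/7933*(-1/10364))*(-24976) = (-9037 + 69873863/41108806)*(-24976) = -371430405959/41108806*(-24976) = 4638422909615992/20554403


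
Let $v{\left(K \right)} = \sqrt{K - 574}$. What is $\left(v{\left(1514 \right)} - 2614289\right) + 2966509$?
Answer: $352220 + 2 \sqrt{235} \approx 3.5225 \cdot 10^{5}$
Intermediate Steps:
$v{\left(K \right)} = \sqrt{-574 + K}$
$\left(v{\left(1514 \right)} - 2614289\right) + 2966509 = \left(\sqrt{-574 + 1514} - 2614289\right) + 2966509 = \left(\sqrt{940} - 2614289\right) + 2966509 = \left(2 \sqrt{235} - 2614289\right) + 2966509 = \left(-2614289 + 2 \sqrt{235}\right) + 2966509 = 352220 + 2 \sqrt{235}$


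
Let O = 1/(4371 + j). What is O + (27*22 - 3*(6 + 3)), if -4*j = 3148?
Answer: 2032129/3584 ≈ 567.00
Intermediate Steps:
j = -787 (j = -¼*3148 = -787)
O = 1/3584 (O = 1/(4371 - 787) = 1/3584 ≈ 0.00027902)
O + (27*22 - 3*(6 + 3)) = 1/3584 + (27*22 - 3*(6 + 3)) = 1/3584 + (594 - 3*9) = 1/3584 + (594 - 27) = 1/3584 + 567 = 2032129/3584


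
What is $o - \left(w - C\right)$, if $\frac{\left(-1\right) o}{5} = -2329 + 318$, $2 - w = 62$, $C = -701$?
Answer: $9414$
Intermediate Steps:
$w = -60$ ($w = 2 - 62 = -60$)
$o = 10055$ ($o = - 5 \left(-2329 + 318\right) = \left(-5\right) \left(-2011\right) = 10055$)
$o - \left(w - C\right) = 10055 - \left(-60 - -701\right) = 10055 - \left(-60 + 701\right) = 10055 - 641 = 9414$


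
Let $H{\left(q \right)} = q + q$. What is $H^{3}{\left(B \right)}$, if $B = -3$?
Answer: $-216$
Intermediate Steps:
$H{\left(q \right)} = 2 q$
$H^{3}{\left(B \right)} = \left(2 \left(-3\right)\right)^{3} = \left(-6\right)^{3} = -216$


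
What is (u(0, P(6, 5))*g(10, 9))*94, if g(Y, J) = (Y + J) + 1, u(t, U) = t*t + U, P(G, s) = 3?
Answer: 5640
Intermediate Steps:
u(t, U) = U + t² (u(t, U) = t² + U = U + t²)
g(Y, J) = 1 + J + Y (g(Y, J) = (J + Y) + 1 = 1 + J + Y)
(u(0, P(6, 5))*g(10, 9))*94 = ((3 + 0²)*(1 + 9 + 10))*94 = ((3 + 0)*20)*94 = (3*20)*94 = 60*94 = 5640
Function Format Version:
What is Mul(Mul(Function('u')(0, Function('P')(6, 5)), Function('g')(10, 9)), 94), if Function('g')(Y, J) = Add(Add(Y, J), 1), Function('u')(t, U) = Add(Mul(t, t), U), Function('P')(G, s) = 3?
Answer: 5640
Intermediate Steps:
Function('u')(t, U) = Add(U, Pow(t, 2)) (Function('u')(t, U) = Add(Pow(t, 2), U) = Add(U, Pow(t, 2)))
Function('g')(Y, J) = Add(1, J, Y) (Function('g')(Y, J) = Add(Add(J, Y), 1) = Add(1, J, Y))
Mul(Mul(Function('u')(0, Function('P')(6, 5)), Function('g')(10, 9)), 94) = Mul(Mul(Add(3, Pow(0, 2)), Add(1, 9, 10)), 94) = Mul(Mul(Add(3, 0), 20), 94) = Mul(Mul(3, 20), 94) = Mul(60, 94) = 5640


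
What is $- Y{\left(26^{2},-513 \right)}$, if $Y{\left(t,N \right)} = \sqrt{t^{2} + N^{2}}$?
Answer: $- \sqrt{720145} \approx -848.61$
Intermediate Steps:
$Y{\left(t,N \right)} = \sqrt{N^{2} + t^{2}}$
$- Y{\left(26^{2},-513 \right)} = - \sqrt{\left(-513\right)^{2} + \left(26^{2}\right)^{2}} = - \sqrt{263169 + 676^{2}} = - \sqrt{263169 + 456976} = - \sqrt{720145}$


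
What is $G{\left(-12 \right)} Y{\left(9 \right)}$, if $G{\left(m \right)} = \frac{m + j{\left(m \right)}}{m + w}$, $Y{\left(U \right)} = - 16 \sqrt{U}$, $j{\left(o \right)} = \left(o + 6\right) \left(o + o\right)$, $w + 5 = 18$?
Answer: $-6336$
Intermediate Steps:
$w = 13$ ($w = -5 + 18 = 13$)
$j{\left(o \right)} = 2 o \left(6 + o\right)$ ($j{\left(o \right)} = \left(6 + o\right) 2 o = 2 o \left(6 + o\right)$)
$G{\left(m \right)} = \frac{m + 2 m \left(6 + m\right)}{13 + m}$ ($G{\left(m \right)} = \frac{m + 2 m \left(6 + m\right)}{m + 13} = \frac{m + 2 m \left(6 + m\right)}{13 + m}$)
$G{\left(-12 \right)} Y{\left(9 \right)} = - \frac{12 \left(13 + 2 \left(-12\right)\right)}{13 - 12} \left(- 16 \sqrt{9}\right) = - \frac{12 \left(13 - 24\right)}{1} \left(\left(-16\right) 3\right) = \left(-12\right) 1 \left(-11\right) \left(-48\right) = 132 \left(-48\right) = -6336$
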